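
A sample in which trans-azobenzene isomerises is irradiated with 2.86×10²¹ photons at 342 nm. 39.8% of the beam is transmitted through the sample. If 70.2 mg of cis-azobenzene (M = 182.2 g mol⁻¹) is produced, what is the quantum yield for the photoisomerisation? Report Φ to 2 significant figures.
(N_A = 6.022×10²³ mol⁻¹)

Product: 70.2 mg / 182.2 g mol⁻¹ = 3.853×10⁻⁴ mol.
Moles of photons: 2.86×10²¹ / 6.022×10²³ = 0.004749 mol.
Fraction absorbed: 1 − 39.8/100 = 0.6020.
Photons absorbed: 0.6020 × 0.004749 = 0.002859 mol.
Φ = 3.853×10⁻⁴ mol / 0.002859 mol photons = 0.13.

Φ = 0.13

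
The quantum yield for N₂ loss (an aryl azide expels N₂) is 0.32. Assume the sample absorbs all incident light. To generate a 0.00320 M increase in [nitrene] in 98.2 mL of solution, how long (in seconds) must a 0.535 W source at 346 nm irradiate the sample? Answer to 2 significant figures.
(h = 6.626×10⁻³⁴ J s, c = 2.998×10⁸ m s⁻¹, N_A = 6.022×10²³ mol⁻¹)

t ≈ 630 s

Product: (0.00320 M)(0.0982 L) = 3.142×10⁻⁴ mol.
Photons that must be absorbed: 3.142×10⁻⁴ / 0.32 = 9.819×10⁻⁴ mol.
Photon energy: hc/λ = 5.741×10⁻¹⁹ J; per mole, 3.457×10⁵ J mol⁻¹.
Energy required: 9.819×10⁻⁴ × 3.457×10⁵ = 339.4 J.
Time: 339.4 J / 0.535 W = 630 s.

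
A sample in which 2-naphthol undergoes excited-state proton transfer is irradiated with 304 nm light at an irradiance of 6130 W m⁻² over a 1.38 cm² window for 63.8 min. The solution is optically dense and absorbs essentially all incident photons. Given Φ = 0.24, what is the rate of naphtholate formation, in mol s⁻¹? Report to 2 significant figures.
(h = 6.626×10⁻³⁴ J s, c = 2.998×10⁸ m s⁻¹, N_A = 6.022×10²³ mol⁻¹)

Photon energy at 304 nm: hc/λ = (6.626×10⁻³⁴)(2.998×10⁸)/(304×10⁻⁹) = 6.534×10⁻¹⁹ J.
Energy delivered: (6130 W m⁻²)(1.38×10⁻⁴ m²)(3828 s) = 3238 J.
Photons incident: 3238 / 6.534×10⁻¹⁹ = 4.956×10²¹, i.e. 4.956×10²¹/6.022×10²³ = 0.008230 mol.
Product formed: 0.24 × 0.008230 = 0.001975 mol.
Rate: 0.001975 / 3828 s = 5.2×10⁻⁷ mol s⁻¹.

5.2×10⁻⁷ mol s⁻¹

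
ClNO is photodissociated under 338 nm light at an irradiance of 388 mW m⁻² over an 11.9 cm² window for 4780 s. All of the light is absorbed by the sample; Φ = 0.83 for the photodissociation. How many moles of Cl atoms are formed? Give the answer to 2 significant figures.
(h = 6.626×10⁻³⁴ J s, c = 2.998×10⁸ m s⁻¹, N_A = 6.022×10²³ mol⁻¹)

Photon energy at 338 nm: hc/λ = (6.626×10⁻³⁴)(2.998×10⁸)/(338×10⁻⁹) = 5.877×10⁻¹⁹ J.
Energy delivered: (388 mW m⁻²)(11.9×10⁻⁴ m²)(4780 s) = 2.207 J.
Photons incident: 2.207 / 5.877×10⁻¹⁹ = 3.755×10¹⁸, i.e. 3.755×10¹⁸/6.022×10²³ = 6.235×10⁻⁶ mol.
Product: Φ × n_abs = 0.83 × 6.235×10⁻⁶ = 5.175×10⁻⁶ mol.

5.2×10⁻⁶ mol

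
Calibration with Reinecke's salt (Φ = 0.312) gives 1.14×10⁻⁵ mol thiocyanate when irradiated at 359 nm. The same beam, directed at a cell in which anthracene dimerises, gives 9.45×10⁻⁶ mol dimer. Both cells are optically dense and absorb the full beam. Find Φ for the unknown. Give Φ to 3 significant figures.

Φ = 0.259

Photons absorbed by the actinometer: 1.14×10⁻⁵ / 0.312 = 3.654×10⁻⁵ mol.
Φ(unknown) = 9.45×10⁻⁶ / 3.654×10⁻⁵ = 0.259.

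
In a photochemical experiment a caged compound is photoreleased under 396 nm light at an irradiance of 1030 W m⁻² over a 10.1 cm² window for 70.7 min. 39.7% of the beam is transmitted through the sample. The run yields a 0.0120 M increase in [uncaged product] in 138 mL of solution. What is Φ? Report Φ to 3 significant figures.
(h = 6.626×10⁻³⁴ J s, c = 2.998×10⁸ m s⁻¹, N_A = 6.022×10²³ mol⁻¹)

Φ = 0.188

Product: (0.0120 M)(0.138 L) = 0.001656 mol.
Photon energy at 396 nm: hc/λ = (6.626×10⁻³⁴)(2.998×10⁸)/(396×10⁻⁹) = 5.016×10⁻¹⁹ J.
Energy delivered: (1030 W m⁻²)(10.1×10⁻⁴ m²)(4242 s) = 4413 J.
Photons incident: 4413 / 5.016×10⁻¹⁹ = 8.798×10²¹, i.e. 8.798×10²¹/6.022×10²³ = 0.01461 mol.
Fraction absorbed: 1 − 39.7/100 = 0.6030.
Photons absorbed: 0.6030 × 0.01461 = 0.008810 mol.
Φ = 0.001656 mol / 0.008810 mol photons = 0.188.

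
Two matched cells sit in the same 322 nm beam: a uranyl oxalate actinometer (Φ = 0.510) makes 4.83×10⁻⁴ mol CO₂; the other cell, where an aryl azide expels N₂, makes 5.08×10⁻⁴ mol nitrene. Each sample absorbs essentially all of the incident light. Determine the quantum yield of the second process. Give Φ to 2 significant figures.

Photons absorbed by the actinometer: 4.83×10⁻⁴ / 0.510 = 9.471×10⁻⁴ mol.
Φ(unknown) = 5.08×10⁻⁴ / 9.471×10⁻⁴ = 0.54.

Φ = 0.54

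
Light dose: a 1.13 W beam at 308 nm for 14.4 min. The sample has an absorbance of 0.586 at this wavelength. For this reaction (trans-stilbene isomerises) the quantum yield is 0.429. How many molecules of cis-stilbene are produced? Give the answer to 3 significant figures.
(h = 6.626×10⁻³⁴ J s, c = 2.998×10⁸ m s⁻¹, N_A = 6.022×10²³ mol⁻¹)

4.81×10²⁰ molecules

Photon energy at 308 nm: hc/λ = (6.626×10⁻³⁴)(2.998×10⁸)/(308×10⁻⁹) = 6.450×10⁻¹⁹ J.
Energy delivered: (1.13 W)(864 s) = 976.3 J.
Photons incident: 976.3 / 6.450×10⁻¹⁹ = 1.514×10²¹, i.e. 1.514×10²¹/6.022×10²³ = 0.002514 mol.
Fraction absorbed: 1 − 10^(−0.586) = 0.7406.
Photons absorbed: 0.7406 × 0.002514 = 0.001862 mol.
Product: Φ × n_abs = 0.429 × 0.001862 = 7.988×10⁻⁴ mol.
As a count: 7.988×10⁻⁴ × 6.022×10²³ = 4.81×10²⁰.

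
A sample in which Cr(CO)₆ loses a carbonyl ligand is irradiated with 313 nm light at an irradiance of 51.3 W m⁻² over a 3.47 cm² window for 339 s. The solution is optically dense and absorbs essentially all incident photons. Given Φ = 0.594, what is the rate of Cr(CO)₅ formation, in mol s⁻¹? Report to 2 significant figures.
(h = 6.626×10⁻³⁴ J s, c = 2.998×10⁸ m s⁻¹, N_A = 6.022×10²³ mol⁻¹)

2.8×10⁻⁸ mol s⁻¹

Photon energy at 313 nm: hc/λ = (6.626×10⁻³⁴)(2.998×10⁸)/(313×10⁻⁹) = 6.347×10⁻¹⁹ J.
Energy delivered: (51.3 W m⁻²)(3.47×10⁻⁴ m²)(339 s) = 6.035 J.
Photons incident: 6.035 / 6.347×10⁻¹⁹ = 9.508×10¹⁸, i.e. 9.508×10¹⁸/6.022×10²³ = 1.579×10⁻⁵ mol.
Product formed: 0.594 × 1.579×10⁻⁵ = 9.379×10⁻⁶ mol.
Rate: 9.379×10⁻⁶ / 339 s = 2.8×10⁻⁸ mol s⁻¹.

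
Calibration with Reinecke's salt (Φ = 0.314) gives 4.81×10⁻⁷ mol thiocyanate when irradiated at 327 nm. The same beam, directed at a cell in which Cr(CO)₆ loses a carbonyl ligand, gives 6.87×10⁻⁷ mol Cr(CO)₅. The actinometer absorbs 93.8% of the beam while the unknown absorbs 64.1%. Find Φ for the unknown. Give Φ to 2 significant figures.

Φ = 0.66

Photons absorbed by the actinometer: 4.81×10⁻⁷ / 0.314 = 1.532×10⁻⁶ mol.
Incident flux: 1.532×10⁻⁶ / 0.938 = 1.633×10⁻⁶ einstein.
Absorbed by unknown: 0.641 × 1.633×10⁻⁶ = 1.047×10⁻⁶ mol.
Φ(unknown) = 6.87×10⁻⁷ / 1.047×10⁻⁶ = 0.66.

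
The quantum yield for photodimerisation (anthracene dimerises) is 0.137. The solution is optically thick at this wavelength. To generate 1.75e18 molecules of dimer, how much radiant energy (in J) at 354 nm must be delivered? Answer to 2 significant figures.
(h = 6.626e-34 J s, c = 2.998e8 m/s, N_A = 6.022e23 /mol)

Product: 1.75e18 / 6.022e23 = 2.906e-6 mol.
Photons that must be absorbed: 2.906e-6 / 0.137 = 2.121e-5 mol.
Photon energy: hc/λ = 5.612e-19 J; per mole, 3.380e5 J mol⁻¹.
Energy required: 2.121e-5 × 3.380e5 = 7.2 J.

7.2 J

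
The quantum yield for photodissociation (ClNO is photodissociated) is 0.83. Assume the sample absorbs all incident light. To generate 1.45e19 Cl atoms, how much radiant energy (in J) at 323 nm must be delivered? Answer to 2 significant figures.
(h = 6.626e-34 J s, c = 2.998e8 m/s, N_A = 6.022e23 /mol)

11 J

Product: 1.45e19 / 6.022e23 = 2.408e-5 mol.
Photons that must be absorbed: 2.408e-5 / 0.83 = 2.901e-5 mol.
Photon energy: hc/λ = 6.150e-19 J; per mole, 3.704e5 J mol⁻¹.
Energy required: 2.901e-5 × 3.704e5 = 11 J.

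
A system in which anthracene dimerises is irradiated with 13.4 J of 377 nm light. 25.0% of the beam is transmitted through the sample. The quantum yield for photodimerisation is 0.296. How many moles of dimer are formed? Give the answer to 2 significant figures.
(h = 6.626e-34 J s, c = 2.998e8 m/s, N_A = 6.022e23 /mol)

9.4e-6 mol

Photon energy at 377 nm: hc/λ = (6.626e-34)(2.998e8)/(377e-9) = 5.269e-19 J.
Photons incident: 13.4 / 5.269e-19 = 2.543e19, i.e. 2.543e19/6.022e23 = 4.223e-5 mol.
Fraction absorbed: 1 − 25.0/100 = 0.7500.
Photons absorbed: 0.7500 × 4.223e-5 = 3.167e-5 mol.
Product: Φ × n_abs = 0.296 × 3.167e-5 = 9.374e-6 mol.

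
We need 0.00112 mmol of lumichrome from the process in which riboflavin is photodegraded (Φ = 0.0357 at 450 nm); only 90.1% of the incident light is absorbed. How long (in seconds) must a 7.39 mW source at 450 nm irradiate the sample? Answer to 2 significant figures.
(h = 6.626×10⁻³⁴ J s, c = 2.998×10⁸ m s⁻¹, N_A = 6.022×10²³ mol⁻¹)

Product: 0.00112 mmol = 1.12×10⁻⁶ mol.
Photons that must be absorbed: 1.12×10⁻⁶ / 0.0357 = 3.137×10⁻⁵ mol.
Incident photons needed: 3.137×10⁻⁵ / 0.901 = 3.482×10⁻⁵ mol.
Photon energy: hc/λ = 4.414×10⁻¹⁹ J; per mole, 2.658×10⁵ J mol⁻¹.
Energy required: 3.482×10⁻⁵ × 2.658×10⁵ = 9.255 J.
Time: 9.255 J / 0.00739 W = 1300 s.

t ≈ 1300 s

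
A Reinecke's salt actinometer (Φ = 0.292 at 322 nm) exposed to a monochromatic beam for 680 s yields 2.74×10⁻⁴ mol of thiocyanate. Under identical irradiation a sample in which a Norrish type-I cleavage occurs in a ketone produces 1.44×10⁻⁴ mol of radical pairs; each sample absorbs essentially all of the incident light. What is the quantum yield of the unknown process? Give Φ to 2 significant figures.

Φ = 0.15

Photons absorbed by the actinometer: 2.74×10⁻⁴ / 0.292 = 9.384×10⁻⁴ mol.
Φ(unknown) = 1.44×10⁻⁴ / 9.384×10⁻⁴ = 0.15.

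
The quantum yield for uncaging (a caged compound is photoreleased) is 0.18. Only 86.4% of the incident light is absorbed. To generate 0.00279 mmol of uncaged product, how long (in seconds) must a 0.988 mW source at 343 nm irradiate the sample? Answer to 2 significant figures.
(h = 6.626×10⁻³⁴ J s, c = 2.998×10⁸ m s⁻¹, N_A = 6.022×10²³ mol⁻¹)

t ≈ 6300 s

Product: 0.00279 mmol = 2.79×10⁻⁶ mol.
Photons that must be absorbed: 2.79×10⁻⁶ / 0.18 = 1.550×10⁻⁵ mol.
Incident photons needed: 1.550×10⁻⁵ / 0.864 = 1.794×10⁻⁵ mol.
Photon energy: hc/λ = 5.791×10⁻¹⁹ J; per mole, 3.487×10⁵ J mol⁻¹.
Energy required: 1.794×10⁻⁵ × 3.487×10⁵ = 6.256 J.
Time: 6.256 J / 0.000988 W = 6300 s.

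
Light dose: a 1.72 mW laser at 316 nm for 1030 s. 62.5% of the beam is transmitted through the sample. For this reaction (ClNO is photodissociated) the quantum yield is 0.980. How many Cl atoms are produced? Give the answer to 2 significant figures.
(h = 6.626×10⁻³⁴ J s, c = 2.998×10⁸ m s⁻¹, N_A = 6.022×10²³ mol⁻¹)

1.0×10¹⁸ atoms

Photon energy at 316 nm: hc/λ = (6.626×10⁻³⁴)(2.998×10⁸)/(316×10⁻⁹) = 6.286×10⁻¹⁹ J.
Energy delivered: (1.72 mW)(1030 s) = 1.772 J.
Photons incident: 1.772 / 6.286×10⁻¹⁹ = 2.819×10¹⁸, i.e. 2.819×10¹⁸/6.022×10²³ = 4.681×10⁻⁶ mol.
Fraction absorbed: 1 − 62.5/100 = 0.3750.
Photons absorbed: 0.3750 × 4.681×10⁻⁶ = 1.755×10⁻⁶ mol.
Product: Φ × n_abs = 0.980 × 1.755×10⁻⁶ = 1.720×10⁻⁶ mol.
As a count: 1.720×10⁻⁶ × 6.022×10²³ = 1.0×10¹⁸.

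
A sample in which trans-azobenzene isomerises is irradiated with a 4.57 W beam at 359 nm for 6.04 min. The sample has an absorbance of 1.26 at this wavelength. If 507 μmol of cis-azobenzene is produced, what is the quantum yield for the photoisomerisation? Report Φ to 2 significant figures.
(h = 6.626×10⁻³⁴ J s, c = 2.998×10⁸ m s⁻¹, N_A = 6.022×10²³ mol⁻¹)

Product: 507 μmol = 5.07×10⁻⁴ mol.
Photon energy at 359 nm: hc/λ = (6.626×10⁻³⁴)(2.998×10⁸)/(359×10⁻⁹) = 5.533×10⁻¹⁹ J.
Energy delivered: (4.57 W)(362.4 s) = 1656 J.
Photons incident: 1656 / 5.533×10⁻¹⁹ = 2.993×10²¹, i.e. 2.993×10²¹/6.022×10²³ = 0.004970 mol.
Fraction absorbed: 1 − 10^(−1.26) = 0.9450.
Photons absorbed: 0.9450 × 0.004970 = 0.004697 mol.
Φ = 5.07×10⁻⁴ mol / 0.004697 mol photons = 0.11.

Φ = 0.11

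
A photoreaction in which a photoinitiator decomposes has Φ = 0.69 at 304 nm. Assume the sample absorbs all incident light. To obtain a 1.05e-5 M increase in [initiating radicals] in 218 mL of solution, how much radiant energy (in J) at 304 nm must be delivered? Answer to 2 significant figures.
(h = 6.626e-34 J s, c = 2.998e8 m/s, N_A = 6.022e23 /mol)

1.3 J

Product: (1.05e-5 M)(0.218 L) = 2.289e-6 mol.
Photons that must be absorbed: 2.289e-6 / 0.69 = 3.317e-6 mol.
Photon energy: hc/λ = 6.534e-19 J; per mole, 3.935e5 J mol⁻¹.
Energy required: 3.317e-6 × 3.935e5 = 1.3 J.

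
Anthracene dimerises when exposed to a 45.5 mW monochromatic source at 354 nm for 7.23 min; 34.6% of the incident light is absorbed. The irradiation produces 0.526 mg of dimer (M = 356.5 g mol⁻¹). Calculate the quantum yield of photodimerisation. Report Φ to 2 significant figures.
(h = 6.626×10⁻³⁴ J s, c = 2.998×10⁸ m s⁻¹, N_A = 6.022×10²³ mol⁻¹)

Φ = 0.073

Product: 0.526 mg / 356.5 g mol⁻¹ = 1.475×10⁻⁶ mol.
Photon energy at 354 nm: hc/λ = (6.626×10⁻³⁴)(2.998×10⁸)/(354×10⁻⁹) = 5.612×10⁻¹⁹ J.
Energy delivered: (45.5 mW)(433.8 s) = 19.74 J.
Photons incident: 19.74 / 5.612×10⁻¹⁹ = 3.517×10¹⁹, i.e. 3.517×10¹⁹/6.022×10²³ = 5.840×10⁻⁵ mol.
Photons absorbed: 0.346 × 5.840×10⁻⁵ = 2.021×10⁻⁵ mol.
Φ = 1.475×10⁻⁶ mol / 2.021×10⁻⁵ mol photons = 0.073.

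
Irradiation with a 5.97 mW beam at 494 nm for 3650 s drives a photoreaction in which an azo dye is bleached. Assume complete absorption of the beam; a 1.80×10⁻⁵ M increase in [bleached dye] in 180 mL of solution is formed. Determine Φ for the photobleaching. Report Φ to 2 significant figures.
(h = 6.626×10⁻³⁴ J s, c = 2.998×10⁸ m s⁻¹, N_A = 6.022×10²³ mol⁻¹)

Φ = 0.036

Product: (1.80×10⁻⁵ M)(0.18 L) = 3.240×10⁻⁶ mol.
Photon energy at 494 nm: hc/λ = (6.626×10⁻³⁴)(2.998×10⁸)/(494×10⁻⁹) = 4.021×10⁻¹⁹ J.
Energy delivered: (5.97 mW)(3650 s) = 21.79 J.
Photons incident: 21.79 / 4.021×10⁻¹⁹ = 5.419×10¹⁹, i.e. 5.419×10¹⁹/6.022×10²³ = 8.999×10⁻⁵ mol.
Φ = 3.240×10⁻⁶ mol / 8.999×10⁻⁵ mol photons = 0.036.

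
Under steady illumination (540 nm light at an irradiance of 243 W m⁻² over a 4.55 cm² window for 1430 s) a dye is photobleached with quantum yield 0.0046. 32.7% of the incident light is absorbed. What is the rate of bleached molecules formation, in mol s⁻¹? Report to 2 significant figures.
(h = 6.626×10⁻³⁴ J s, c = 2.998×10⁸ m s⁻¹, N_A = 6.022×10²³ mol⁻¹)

7.5×10⁻¹⁰ mol s⁻¹

Photon energy at 540 nm: hc/λ = (6.626×10⁻³⁴)(2.998×10⁸)/(540×10⁻⁹) = 3.679×10⁻¹⁹ J.
Energy delivered: (243 W m⁻²)(4.55×10⁻⁴ m²)(1430 s) = 158.1 J.
Photons incident: 158.1 / 3.679×10⁻¹⁹ = 4.297×10²⁰, i.e. 4.297×10²⁰/6.022×10²³ = 7.136×10⁻⁴ mol.
Photons absorbed: 0.327 × 7.136×10⁻⁴ = 2.333×10⁻⁴ mol.
Product formed: 0.0046 × 2.333×10⁻⁴ = 1.073×10⁻⁶ mol.
Rate: 1.073×10⁻⁶ / 1430 s = 7.5×10⁻¹⁰ mol s⁻¹.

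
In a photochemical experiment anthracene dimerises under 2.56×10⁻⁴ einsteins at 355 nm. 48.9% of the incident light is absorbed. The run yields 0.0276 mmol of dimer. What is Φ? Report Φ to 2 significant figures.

Φ = 0.22

Product: 0.0276 mmol = 2.76×10⁻⁵ mol.
Photons absorbed: 0.489 × 2.56×10⁻⁴ = 1.252×10⁻⁴ mol.
Φ = 2.76×10⁻⁵ mol / 1.252×10⁻⁴ mol photons = 0.22.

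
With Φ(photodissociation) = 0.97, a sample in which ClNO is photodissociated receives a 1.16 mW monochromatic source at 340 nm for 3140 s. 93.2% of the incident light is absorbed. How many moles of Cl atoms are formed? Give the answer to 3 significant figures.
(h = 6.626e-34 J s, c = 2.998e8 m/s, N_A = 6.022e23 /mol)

9.36e-6 mol

Photon energy at 340 nm: hc/λ = (6.626e-34)(2.998e8)/(340e-9) = 5.843e-19 J.
Energy delivered: (1.16 mW)(3140 s) = 3.642 J.
Photons incident: 3.642 / 5.843e-19 = 6.233e18, i.e. 6.233e18/6.022e23 = 1.035e-5 mol.
Photons absorbed: 0.932 × 1.035e-5 = 9.646e-6 mol.
Product: Φ × n_abs = 0.97 × 9.646e-6 = 9.357e-6 mol.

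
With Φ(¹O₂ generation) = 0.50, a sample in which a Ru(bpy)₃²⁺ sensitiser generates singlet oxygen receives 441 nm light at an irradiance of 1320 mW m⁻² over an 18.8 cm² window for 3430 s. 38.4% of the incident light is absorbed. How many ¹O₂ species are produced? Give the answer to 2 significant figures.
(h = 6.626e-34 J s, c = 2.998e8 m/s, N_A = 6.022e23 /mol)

Photon energy at 441 nm: hc/λ = (6.626e-34)(2.998e8)/(441e-9) = 4.504e-19 J.
Energy delivered: (1320 mW m⁻²)(18.8e-4 m²)(3430 s) = 8.512 J.
Photons incident: 8.512 / 4.504e-19 = 1.890e19, i.e. 1.890e19/6.022e23 = 3.138e-5 mol.
Photons absorbed: 0.384 × 3.138e-5 = 1.205e-5 mol.
Product: Φ × n_abs = 0.50 × 1.205e-5 = 6.025e-6 mol.
As a count: 6.025e-6 × 6.022e23 = 3.6e18.

3.6e18 species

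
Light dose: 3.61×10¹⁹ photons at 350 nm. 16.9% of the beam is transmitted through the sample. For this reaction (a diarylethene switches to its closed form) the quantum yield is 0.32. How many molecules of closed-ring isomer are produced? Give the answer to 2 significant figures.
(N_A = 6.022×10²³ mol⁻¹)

9.6×10¹⁸ molecules

Moles of photons: 3.61×10¹⁹ / 6.022×10²³ = 5.995×10⁻⁵ mol.
Fraction absorbed: 1 − 16.9/100 = 0.8310.
Photons absorbed: 0.8310 × 5.995×10⁻⁵ = 4.982×10⁻⁵ mol.
Product: Φ × n_abs = 0.32 × 4.982×10⁻⁵ = 1.594×10⁻⁵ mol.
As a count: 1.594×10⁻⁵ × 6.022×10²³ = 9.6×10¹⁸.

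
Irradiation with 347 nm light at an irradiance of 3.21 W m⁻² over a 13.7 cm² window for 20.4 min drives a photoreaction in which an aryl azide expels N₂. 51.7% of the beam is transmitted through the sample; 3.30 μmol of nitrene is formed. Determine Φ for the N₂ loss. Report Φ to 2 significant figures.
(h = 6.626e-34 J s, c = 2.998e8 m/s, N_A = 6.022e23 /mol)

Product: 3.30 μmol = 3.30e-6 mol.
Photon energy at 347 nm: hc/λ = (6.626e-34)(2.998e8)/(347e-9) = 5.725e-19 J.
Energy delivered: (3.21 W m⁻²)(13.7e-4 m²)(1224 s) = 5.383 J.
Photons incident: 5.383 / 5.725e-19 = 9.403e18, i.e. 9.403e18/6.022e23 = 1.561e-5 mol.
Fraction absorbed: 1 − 51.7/100 = 0.4830.
Photons absorbed: 0.4830 × 1.561e-5 = 7.540e-6 mol.
Φ = 3.30e-6 mol / 7.540e-6 mol photons = 0.44.

Φ = 0.44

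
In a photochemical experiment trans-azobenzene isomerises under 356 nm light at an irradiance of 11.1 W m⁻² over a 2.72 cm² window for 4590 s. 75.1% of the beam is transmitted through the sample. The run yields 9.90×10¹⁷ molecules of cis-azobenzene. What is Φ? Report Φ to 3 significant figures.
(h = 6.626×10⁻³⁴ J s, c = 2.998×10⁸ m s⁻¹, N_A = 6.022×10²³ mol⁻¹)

Product: 9.90×10¹⁷ / 6.022×10²³ = 1.644×10⁻⁶ mol.
Photon energy at 356 nm: hc/λ = (6.626×10⁻³⁴)(2.998×10⁸)/(356×10⁻⁹) = 5.580×10⁻¹⁹ J.
Energy delivered: (11.1 W m⁻²)(2.72×10⁻⁴ m²)(4590 s) = 13.86 J.
Photons incident: 13.86 / 5.580×10⁻¹⁹ = 2.484×10¹⁹, i.e. 2.484×10¹⁹/6.022×10²³ = 4.125×10⁻⁵ mol.
Fraction absorbed: 1 − 75.1/100 = 0.2490.
Photons absorbed: 0.2490 × 4.125×10⁻⁵ = 1.027×10⁻⁵ mol.
Φ = 1.644×10⁻⁶ mol / 1.027×10⁻⁵ mol photons = 0.160.

Φ = 0.160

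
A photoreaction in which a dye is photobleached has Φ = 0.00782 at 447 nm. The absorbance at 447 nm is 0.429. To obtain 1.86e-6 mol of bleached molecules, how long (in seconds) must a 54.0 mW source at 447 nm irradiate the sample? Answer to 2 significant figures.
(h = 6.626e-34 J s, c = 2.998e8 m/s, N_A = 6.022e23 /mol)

Photons that must be absorbed: 1.86e-6 / 0.00782 = 2.379e-4 mol.
Fraction absorbed: 1 − 10^(−0.429) = 0.6276.
Incident photons needed: 2.379e-4 / 0.6276 = 3.791e-4 mol.
Photon energy: hc/λ = 4.444e-19 J; per mole, 2.676e5 J mol⁻¹.
Energy required: 3.791e-4 × 2.676e5 = 101.4 J.
Time: 101.4 J / 0.054 W = 1900 s.

t ≈ 1900 s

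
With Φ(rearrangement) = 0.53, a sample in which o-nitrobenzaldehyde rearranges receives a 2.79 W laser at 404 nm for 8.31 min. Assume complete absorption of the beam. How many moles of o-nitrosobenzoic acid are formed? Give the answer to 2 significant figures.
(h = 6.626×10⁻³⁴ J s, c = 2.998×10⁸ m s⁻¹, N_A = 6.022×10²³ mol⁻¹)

Photon energy at 404 nm: hc/λ = (6.626×10⁻³⁴)(2.998×10⁸)/(404×10⁻⁹) = 4.917×10⁻¹⁹ J.
Energy delivered: (2.79 W)(498.6 s) = 1391 J.
Photons incident: 1391 / 4.917×10⁻¹⁹ = 2.829×10²¹, i.e. 2.829×10²¹/6.022×10²³ = 0.004698 mol.
Product: Φ × n_abs = 0.53 × 0.004698 = 0.002490 mol.

0.0025 mol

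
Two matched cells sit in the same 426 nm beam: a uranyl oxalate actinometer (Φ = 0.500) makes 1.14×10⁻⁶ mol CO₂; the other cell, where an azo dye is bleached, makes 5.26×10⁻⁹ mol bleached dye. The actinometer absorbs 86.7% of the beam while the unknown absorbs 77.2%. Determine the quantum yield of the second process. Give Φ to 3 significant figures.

Photons absorbed by the actinometer: 1.14×10⁻⁶ / 0.500 = 2.280×10⁻⁶ mol.
Incident flux: 2.280×10⁻⁶ / 0.867 = 2.630×10⁻⁶ einstein.
Absorbed by unknown: 0.772 × 2.630×10⁻⁶ = 2.030×10⁻⁶ mol.
Φ(unknown) = 5.26×10⁻⁹ / 2.030×10⁻⁶ = 0.00259.

Φ = 0.00259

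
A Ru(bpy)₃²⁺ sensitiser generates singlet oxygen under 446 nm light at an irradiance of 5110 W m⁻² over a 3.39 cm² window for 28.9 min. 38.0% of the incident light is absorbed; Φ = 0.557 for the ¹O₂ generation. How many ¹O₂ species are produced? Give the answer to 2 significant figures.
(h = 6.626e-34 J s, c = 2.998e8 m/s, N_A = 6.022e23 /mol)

Photon energy at 446 nm: hc/λ = (6.626e-34)(2.998e8)/(446e-9) = 4.454e-19 J.
Energy delivered: (5110 W m⁻²)(3.39e-4 m²)(1734 s) = 3004 J.
Photons incident: 3004 / 4.454e-19 = 6.744e21, i.e. 6.744e21/6.022e23 = 0.01120 mol.
Photons absorbed: 0.380 × 0.01120 = 0.004256 mol.
Product: Φ × n_abs = 0.557 × 0.004256 = 0.002371 mol.
As a count: 0.002371 × 6.022e23 = 1.4e21.

1.4e21 species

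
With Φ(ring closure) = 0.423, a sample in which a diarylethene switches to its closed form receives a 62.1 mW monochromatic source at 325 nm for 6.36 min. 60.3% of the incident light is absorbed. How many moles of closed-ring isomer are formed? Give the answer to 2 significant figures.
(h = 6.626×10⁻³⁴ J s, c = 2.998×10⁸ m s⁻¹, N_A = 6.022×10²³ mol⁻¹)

Photon energy at 325 nm: hc/λ = (6.626×10⁻³⁴)(2.998×10⁸)/(325×10⁻⁹) = 6.112×10⁻¹⁹ J.
Energy delivered: (62.1 mW)(381.6 s) = 23.70 J.
Photons incident: 23.70 / 6.112×10⁻¹⁹ = 3.878×10¹⁹, i.e. 3.878×10¹⁹/6.022×10²³ = 6.440×10⁻⁵ mol.
Photons absorbed: 0.603 × 6.440×10⁻⁵ = 3.883×10⁻⁵ mol.
Product: Φ × n_abs = 0.423 × 3.883×10⁻⁵ = 1.643×10⁻⁵ mol.

1.6×10⁻⁵ mol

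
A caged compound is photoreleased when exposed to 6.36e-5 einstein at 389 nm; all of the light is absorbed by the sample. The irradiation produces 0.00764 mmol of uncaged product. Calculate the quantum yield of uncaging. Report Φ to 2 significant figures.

Product: 0.00764 mmol = 7.64e-6 mol.
Φ = 7.64e-6 mol / 6.36e-5 mol photons = 0.12.

Φ = 0.12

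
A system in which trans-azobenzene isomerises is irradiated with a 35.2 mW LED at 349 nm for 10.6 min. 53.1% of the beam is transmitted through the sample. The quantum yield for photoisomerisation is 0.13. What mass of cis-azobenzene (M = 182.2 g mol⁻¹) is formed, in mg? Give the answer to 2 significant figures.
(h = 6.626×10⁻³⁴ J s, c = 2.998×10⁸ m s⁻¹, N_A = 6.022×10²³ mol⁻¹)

Photon energy at 349 nm: hc/λ = (6.626×10⁻³⁴)(2.998×10⁸)/(349×10⁻⁹) = 5.692×10⁻¹⁹ J.
Energy delivered: (35.2 mW)(636 s) = 22.39 J.
Photons incident: 22.39 / 5.692×10⁻¹⁹ = 3.934×10¹⁹, i.e. 3.934×10¹⁹/6.022×10²³ = 6.533×10⁻⁵ mol.
Fraction absorbed: 1 − 53.1/100 = 0.4690.
Photons absorbed: 0.4690 × 6.533×10⁻⁵ = 3.064×10⁻⁵ mol.
Product: Φ × n_abs = 0.13 × 3.064×10⁻⁵ = 3.983×10⁻⁶ mol.
Mass: 3.983×10⁻⁶ × 182.2 = 7.257×10⁻⁴ g = 0.73 mg.

0.73 mg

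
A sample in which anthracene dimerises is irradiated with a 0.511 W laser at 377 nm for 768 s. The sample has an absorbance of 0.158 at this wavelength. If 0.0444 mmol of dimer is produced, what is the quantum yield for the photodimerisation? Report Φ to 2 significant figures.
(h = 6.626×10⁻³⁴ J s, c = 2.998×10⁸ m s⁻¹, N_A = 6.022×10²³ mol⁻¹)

Product: 0.0444 mmol = 4.44×10⁻⁵ mol.
Photon energy at 377 nm: hc/λ = (6.626×10⁻³⁴)(2.998×10⁸)/(377×10⁻⁹) = 5.269×10⁻¹⁹ J.
Energy delivered: (0.511 W)(768 s) = 392.4 J.
Photons incident: 392.4 / 5.269×10⁻¹⁹ = 7.447×10²⁰, i.e. 7.447×10²⁰/6.022×10²³ = 0.001237 mol.
Fraction absorbed: 1 − 10^(−0.158) = 0.3050.
Photons absorbed: 0.3050 × 0.001237 = 3.773×10⁻⁴ mol.
Φ = 4.44×10⁻⁵ mol / 3.773×10⁻⁴ mol photons = 0.12.

Φ = 0.12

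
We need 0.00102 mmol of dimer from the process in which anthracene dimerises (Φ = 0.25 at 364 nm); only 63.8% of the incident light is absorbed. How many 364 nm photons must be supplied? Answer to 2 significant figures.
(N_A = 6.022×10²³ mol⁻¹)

Product: 0.00102 mmol = 1.02×10⁻⁶ mol.
Photons that must be absorbed: 1.02×10⁻⁶ / 0.25 = 4.080×10⁻⁶ mol.
Incident photons needed: 4.080×10⁻⁶ / 0.638 = 6.395×10⁻⁶ mol.
Photon count: 6.395×10⁻⁶ × 6.022×10²³ = 3.9×10¹⁸.

3.9×10¹⁸ photons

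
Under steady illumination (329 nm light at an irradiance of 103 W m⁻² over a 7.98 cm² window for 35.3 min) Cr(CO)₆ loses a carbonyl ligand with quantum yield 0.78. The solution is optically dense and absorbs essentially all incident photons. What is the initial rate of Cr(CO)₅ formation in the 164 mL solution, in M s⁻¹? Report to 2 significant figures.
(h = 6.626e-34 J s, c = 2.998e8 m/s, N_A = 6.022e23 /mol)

Photon energy at 329 nm: hc/λ = (6.626e-34)(2.998e8)/(329e-9) = 6.038e-19 J.
Energy delivered: (103 W m⁻²)(7.98e-4 m²)(2118 s) = 174.1 J.
Photons incident: 174.1 / 6.038e-19 = 2.883e20, i.e. 2.883e20/6.022e23 = 4.787e-4 mol.
Product formed: 0.78 × 4.787e-4 = 3.734e-4 mol.
Rate: 3.734e-4 mol / (2118 s × 0.164 L) = 1.1e-6 M s⁻¹.

1.1e-6 M s⁻¹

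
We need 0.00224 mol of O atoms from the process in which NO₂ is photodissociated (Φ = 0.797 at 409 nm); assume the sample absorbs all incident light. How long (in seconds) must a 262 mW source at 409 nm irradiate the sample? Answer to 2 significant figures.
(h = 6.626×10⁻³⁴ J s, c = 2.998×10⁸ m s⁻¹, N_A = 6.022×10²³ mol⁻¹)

t ≈ 3100 s

Photons that must be absorbed: 0.00224 / 0.797 = 0.002811 mol.
Photon energy: hc/λ = 4.857×10⁻¹⁹ J; per mole, 2.925×10⁵ J mol⁻¹.
Energy required: 0.002811 × 2.925×10⁵ = 822.2 J.
Time: 822.2 J / 0.262 W = 3100 s.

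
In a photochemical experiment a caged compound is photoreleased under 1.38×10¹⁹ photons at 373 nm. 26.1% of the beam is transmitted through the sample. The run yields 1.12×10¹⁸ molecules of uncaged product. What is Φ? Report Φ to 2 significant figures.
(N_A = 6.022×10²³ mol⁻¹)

Product: 1.12×10¹⁸ / 6.022×10²³ = 1.860×10⁻⁶ mol.
Moles of photons: 1.38×10¹⁹ / 6.022×10²³ = 2.292×10⁻⁵ mol.
Fraction absorbed: 1 − 26.1/100 = 0.7390.
Photons absorbed: 0.7390 × 2.292×10⁻⁵ = 1.694×10⁻⁵ mol.
Φ = 1.860×10⁻⁶ mol / 1.694×10⁻⁵ mol photons = 0.11.

Φ = 0.11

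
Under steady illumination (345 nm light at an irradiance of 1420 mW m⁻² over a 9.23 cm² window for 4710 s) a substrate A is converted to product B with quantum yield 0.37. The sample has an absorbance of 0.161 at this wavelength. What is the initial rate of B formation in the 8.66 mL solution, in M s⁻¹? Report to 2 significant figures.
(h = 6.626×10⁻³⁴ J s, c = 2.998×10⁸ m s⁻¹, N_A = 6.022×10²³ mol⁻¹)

5.0×10⁻⁸ M s⁻¹

Photon energy at 345 nm: hc/λ = (6.626×10⁻³⁴)(2.998×10⁸)/(345×10⁻⁹) = 5.758×10⁻¹⁹ J.
Energy delivered: (1420 mW m⁻²)(9.23×10⁻⁴ m²)(4710 s) = 6.173 J.
Photons incident: 6.173 / 5.758×10⁻¹⁹ = 1.072×10¹⁹, i.e. 1.072×10¹⁹/6.022×10²³ = 1.780×10⁻⁵ mol.
Fraction absorbed: 1 − 10^(−0.161) = 0.3098.
Photons absorbed: 0.3098 × 1.780×10⁻⁵ = 5.514×10⁻⁶ mol.
Product formed: 0.37 × 5.514×10⁻⁶ = 2.040×10⁻⁶ mol.
Rate: 2.040×10⁻⁶ mol / (4710 s × 0.00866 L) = 5.0×10⁻⁸ M s⁻¹.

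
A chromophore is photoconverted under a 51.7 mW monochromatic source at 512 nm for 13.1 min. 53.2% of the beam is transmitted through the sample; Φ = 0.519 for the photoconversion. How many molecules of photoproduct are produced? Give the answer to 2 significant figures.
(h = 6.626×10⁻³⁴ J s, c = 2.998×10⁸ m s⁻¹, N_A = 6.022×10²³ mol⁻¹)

Photon energy at 512 nm: hc/λ = (6.626×10⁻³⁴)(2.998×10⁸)/(512×10⁻⁹) = 3.880×10⁻¹⁹ J.
Energy delivered: (51.7 mW)(786 s) = 40.64 J.
Photons incident: 40.64 / 3.880×10⁻¹⁹ = 1.047×10²⁰, i.e. 1.047×10²⁰/6.022×10²³ = 1.739×10⁻⁴ mol.
Fraction absorbed: 1 − 53.2/100 = 0.4680.
Photons absorbed: 0.4680 × 1.739×10⁻⁴ = 8.139×10⁻⁵ mol.
Product: Φ × n_abs = 0.519 × 8.139×10⁻⁵ = 4.224×10⁻⁵ mol.
As a count: 4.224×10⁻⁵ × 6.022×10²³ = 2.5×10¹⁹.

2.5×10¹⁹ molecules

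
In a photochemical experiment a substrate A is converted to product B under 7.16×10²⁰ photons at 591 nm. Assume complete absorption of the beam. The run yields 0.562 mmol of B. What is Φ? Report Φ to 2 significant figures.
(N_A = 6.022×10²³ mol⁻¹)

Product: 0.562 mmol = 5.62×10⁻⁴ mol.
Moles of photons: 7.16×10²⁰ / 6.022×10²³ = 0.001189 mol.
Φ = 5.62×10⁻⁴ mol / 0.001189 mol photons = 0.47.

Φ = 0.47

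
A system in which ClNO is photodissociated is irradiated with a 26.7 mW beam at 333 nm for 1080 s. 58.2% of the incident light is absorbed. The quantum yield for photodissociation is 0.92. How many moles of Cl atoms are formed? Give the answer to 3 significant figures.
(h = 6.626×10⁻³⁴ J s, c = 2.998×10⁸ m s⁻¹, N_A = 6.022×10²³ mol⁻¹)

4.30×10⁻⁵ mol

Photon energy at 333 nm: hc/λ = (6.626×10⁻³⁴)(2.998×10⁸)/(333×10⁻⁹) = 5.965×10⁻¹⁹ J.
Energy delivered: (26.7 mW)(1080 s) = 28.84 J.
Photons incident: 28.84 / 5.965×10⁻¹⁹ = 4.835×10¹⁹, i.e. 4.835×10¹⁹/6.022×10²³ = 8.029×10⁻⁵ mol.
Photons absorbed: 0.582 × 8.029×10⁻⁵ = 4.673×10⁻⁵ mol.
Product: Φ × n_abs = 0.92 × 4.673×10⁻⁵ = 4.299×10⁻⁵ mol.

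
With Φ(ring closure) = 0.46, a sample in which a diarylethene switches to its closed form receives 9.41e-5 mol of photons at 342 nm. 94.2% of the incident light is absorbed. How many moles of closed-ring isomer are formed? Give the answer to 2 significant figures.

Photons absorbed: 0.942 × 9.41e-5 = 8.864e-5 mol.
Product: Φ × n_abs = 0.46 × 8.864e-5 = 4.077e-5 mol.

4.1e-5 mol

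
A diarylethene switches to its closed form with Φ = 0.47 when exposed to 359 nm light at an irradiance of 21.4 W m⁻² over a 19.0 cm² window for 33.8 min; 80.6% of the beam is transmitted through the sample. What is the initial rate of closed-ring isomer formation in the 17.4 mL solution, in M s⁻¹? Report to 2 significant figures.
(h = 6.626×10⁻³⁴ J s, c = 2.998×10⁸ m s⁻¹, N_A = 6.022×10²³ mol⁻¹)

6.4×10⁻⁷ M s⁻¹

Photon energy at 359 nm: hc/λ = (6.626×10⁻³⁴)(2.998×10⁸)/(359×10⁻⁹) = 5.533×10⁻¹⁹ J.
Energy delivered: (21.4 W m⁻²)(19.0×10⁻⁴ m²)(2028 s) = 82.46 J.
Photons incident: 82.46 / 5.533×10⁻¹⁹ = 1.490×10²⁰, i.e. 1.490×10²⁰/6.022×10²³ = 2.474×10⁻⁴ mol.
Fraction absorbed: 1 − 80.6/100 = 0.1940.
Photons absorbed: 0.1940 × 2.474×10⁻⁴ = 4.800×10⁻⁵ mol.
Product formed: 0.47 × 4.800×10⁻⁵ = 2.256×10⁻⁵ mol.
Rate: 2.256×10⁻⁵ mol / (2028 s × 0.0174 L) = 6.4×10⁻⁷ M s⁻¹.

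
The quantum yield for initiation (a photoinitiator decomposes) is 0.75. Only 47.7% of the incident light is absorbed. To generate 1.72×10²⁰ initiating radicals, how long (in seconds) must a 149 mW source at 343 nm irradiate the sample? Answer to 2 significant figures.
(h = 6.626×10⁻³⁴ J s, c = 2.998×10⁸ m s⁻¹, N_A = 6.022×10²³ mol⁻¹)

t ≈ 1900 s

Product: 1.72×10²⁰ / 6.022×10²³ = 2.856×10⁻⁴ mol.
Photons that must be absorbed: 2.856×10⁻⁴ / 0.75 = 3.808×10⁻⁴ mol.
Incident photons needed: 3.808×10⁻⁴ / 0.477 = 7.983×10⁻⁴ mol.
Photon energy: hc/λ = 5.791×10⁻¹⁹ J; per mole, 3.487×10⁵ J mol⁻¹.
Energy required: 7.983×10⁻⁴ × 3.487×10⁵ = 278.4 J.
Time: 278.4 J / 0.149 W = 1900 s.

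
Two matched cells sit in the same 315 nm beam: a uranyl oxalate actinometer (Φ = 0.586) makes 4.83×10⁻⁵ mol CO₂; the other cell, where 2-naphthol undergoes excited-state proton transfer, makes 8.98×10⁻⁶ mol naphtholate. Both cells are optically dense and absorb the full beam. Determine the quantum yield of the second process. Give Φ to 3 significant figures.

Φ = 0.109

Photons absorbed by the actinometer: 4.83×10⁻⁵ / 0.586 = 8.242×10⁻⁵ mol.
Φ(unknown) = 8.98×10⁻⁶ / 8.242×10⁻⁵ = 0.109.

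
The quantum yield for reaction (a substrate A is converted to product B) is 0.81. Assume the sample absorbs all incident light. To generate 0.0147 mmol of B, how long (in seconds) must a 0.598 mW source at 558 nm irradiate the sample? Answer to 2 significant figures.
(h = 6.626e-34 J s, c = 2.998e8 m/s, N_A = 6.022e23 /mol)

Product: 0.0147 mmol = 1.47e-5 mol.
Photons that must be absorbed: 1.47e-5 / 0.81 = 1.815e-5 mol.
Photon energy: hc/λ = 3.560e-19 J; per mole, 2.144e5 J mol⁻¹.
Energy required: 1.815e-5 × 2.144e5 = 3.891 J.
Time: 3.891 J / 0.000598 W = 6500 s.

t ≈ 6500 s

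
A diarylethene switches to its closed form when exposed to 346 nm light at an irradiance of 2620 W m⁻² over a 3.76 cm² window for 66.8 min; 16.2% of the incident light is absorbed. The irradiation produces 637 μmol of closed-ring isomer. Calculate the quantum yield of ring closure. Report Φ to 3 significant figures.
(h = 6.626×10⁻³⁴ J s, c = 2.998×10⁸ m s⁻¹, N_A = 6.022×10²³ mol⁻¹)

Product: 637 μmol = 6.37×10⁻⁴ mol.
Photon energy at 346 nm: hc/λ = (6.626×10⁻³⁴)(2.998×10⁸)/(346×10⁻⁹) = 5.741×10⁻¹⁹ J.
Energy delivered: (2620 W m⁻²)(3.76×10⁻⁴ m²)(4008 s) = 3948 J.
Photons incident: 3948 / 5.741×10⁻¹⁹ = 6.877×10²¹, i.e. 6.877×10²¹/6.022×10²³ = 0.01142 mol.
Photons absorbed: 0.162 × 0.01142 = 0.001850 mol.
Φ = 6.37×10⁻⁴ mol / 0.001850 mol photons = 0.344.

Φ = 0.344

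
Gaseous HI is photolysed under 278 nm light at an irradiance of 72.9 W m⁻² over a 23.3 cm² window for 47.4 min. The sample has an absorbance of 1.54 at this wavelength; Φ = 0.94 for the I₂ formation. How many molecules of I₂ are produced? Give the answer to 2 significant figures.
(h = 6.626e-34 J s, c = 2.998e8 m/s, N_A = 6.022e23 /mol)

Photon energy at 278 nm: hc/λ = (6.626e-34)(2.998e8)/(278e-9) = 7.146e-19 J.
Energy delivered: (72.9 W m⁻²)(23.3e-4 m²)(2844 s) = 483.1 J.
Photons incident: 483.1 / 7.146e-19 = 6.760e20, i.e. 6.760e20/6.022e23 = 0.001123 mol.
Fraction absorbed: 1 − 10^(−1.54) = 0.9712.
Photons absorbed: 0.9712 × 0.001123 = 0.001091 mol.
Product: Φ × n_abs = 0.94 × 0.001091 = 0.001026 mol.
As a count: 0.001026 × 6.022e23 = 6.2e20.

6.2e20 molecules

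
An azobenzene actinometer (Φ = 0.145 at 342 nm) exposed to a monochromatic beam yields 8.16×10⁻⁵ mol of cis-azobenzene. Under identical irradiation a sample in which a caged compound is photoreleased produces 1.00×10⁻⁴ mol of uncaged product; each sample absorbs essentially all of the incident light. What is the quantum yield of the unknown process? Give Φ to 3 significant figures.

Φ = 0.178

Photons absorbed by the actinometer: 8.16×10⁻⁵ / 0.145 = 5.628×10⁻⁴ mol.
Φ(unknown) = 1.00×10⁻⁴ / 5.628×10⁻⁴ = 0.178.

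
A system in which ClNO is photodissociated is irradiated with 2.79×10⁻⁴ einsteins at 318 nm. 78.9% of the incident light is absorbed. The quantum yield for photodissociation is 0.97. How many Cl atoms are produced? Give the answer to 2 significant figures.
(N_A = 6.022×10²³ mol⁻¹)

Photons absorbed: 0.789 × 2.79×10⁻⁴ = 2.201×10⁻⁴ mol.
Product: Φ × n_abs = 0.97 × 2.201×10⁻⁴ = 2.135×10⁻⁴ mol.
As a count: 2.135×10⁻⁴ × 6.022×10²³ = 1.3×10²⁰.

1.3×10²⁰ atoms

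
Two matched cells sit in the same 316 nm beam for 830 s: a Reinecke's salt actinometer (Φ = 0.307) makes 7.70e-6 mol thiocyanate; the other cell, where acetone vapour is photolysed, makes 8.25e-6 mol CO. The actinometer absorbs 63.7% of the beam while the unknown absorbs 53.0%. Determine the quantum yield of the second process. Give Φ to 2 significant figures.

Photons absorbed by the actinometer: 7.70e-6 / 0.307 = 2.508e-5 mol.
Incident flux: 2.508e-5 / 0.637 = 3.937e-5 einstein.
Absorbed by unknown: 0.530 × 3.937e-5 = 2.087e-5 mol.
Φ(unknown) = 8.25e-6 / 2.087e-5 = 0.40.

Φ = 0.40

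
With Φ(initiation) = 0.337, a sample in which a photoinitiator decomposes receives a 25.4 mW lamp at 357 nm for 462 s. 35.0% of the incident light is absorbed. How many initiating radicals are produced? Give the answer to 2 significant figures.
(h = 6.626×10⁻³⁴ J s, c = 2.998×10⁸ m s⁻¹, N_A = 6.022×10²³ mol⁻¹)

2.5×10¹⁸ initiating radicals

Photon energy at 357 nm: hc/λ = (6.626×10⁻³⁴)(2.998×10⁸)/(357×10⁻⁹) = 5.564×10⁻¹⁹ J.
Energy delivered: (25.4 mW)(462 s) = 11.73 J.
Photons incident: 11.73 / 5.564×10⁻¹⁹ = 2.108×10¹⁹, i.e. 2.108×10¹⁹/6.022×10²³ = 3.500×10⁻⁵ mol.
Photons absorbed: 0.350 × 3.500×10⁻⁵ = 1.225×10⁻⁵ mol.
Product: Φ × n_abs = 0.337 × 1.225×10⁻⁵ = 4.128×10⁻⁶ mol.
As a count: 4.128×10⁻⁶ × 6.022×10²³ = 2.5×10¹⁸.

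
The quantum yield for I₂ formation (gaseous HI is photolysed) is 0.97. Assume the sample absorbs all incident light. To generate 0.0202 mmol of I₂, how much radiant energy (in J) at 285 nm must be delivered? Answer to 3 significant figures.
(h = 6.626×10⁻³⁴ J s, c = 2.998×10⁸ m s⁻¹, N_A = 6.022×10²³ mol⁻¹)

Product: 0.0202 mmol = 2.02×10⁻⁵ mol.
Photons that must be absorbed: 2.02×10⁻⁵ / 0.97 = 2.082×10⁻⁵ mol.
Photon energy: hc/λ = 6.970×10⁻¹⁹ J; per mole, 4.197×10⁵ J mol⁻¹.
Energy required: 2.082×10⁻⁵ × 4.197×10⁵ = 8.74 J.

8.74 J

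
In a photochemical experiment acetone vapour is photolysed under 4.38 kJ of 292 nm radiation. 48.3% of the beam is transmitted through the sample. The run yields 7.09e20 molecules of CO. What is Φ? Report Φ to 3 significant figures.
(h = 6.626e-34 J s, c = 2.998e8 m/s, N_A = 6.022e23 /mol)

Product: 7.09e20 / 6.022e23 = 0.001177 mol.
Photon energy at 292 nm: hc/λ = (6.626e-34)(2.998e8)/(292e-9) = 6.803e-19 J.
Incident energy: 4.38 kJ = 4380 J.
Photons incident: 4380 / 6.803e-19 = 6.438e21, i.e. 6.438e21/6.022e23 = 0.01069 mol.
Fraction absorbed: 1 − 48.3/100 = 0.5170.
Photons absorbed: 0.5170 × 0.01069 = 0.005527 mol.
Φ = 0.001177 mol / 0.005527 mol photons = 0.213.

Φ = 0.213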